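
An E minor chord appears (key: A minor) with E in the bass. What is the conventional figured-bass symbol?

no figures

E is the root of E minor, so the chord is in root position.
A triad in root position is figured 5/3, conventionally abbreviated (no figures — root-position triad).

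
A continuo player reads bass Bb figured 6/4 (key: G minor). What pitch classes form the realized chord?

A fourth above Bb in this key is Eb.
A sixth above Bb in this key is G.
Together with the bass Bb, this spells Eb major in second inversion.

Bb, Eb, G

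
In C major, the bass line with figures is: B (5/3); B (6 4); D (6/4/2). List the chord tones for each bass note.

B (5/3): B, D, F.
B (6/4): B, E, G.
D (6/4/2): D, E, G, B.

B, D, F | B, E, G | D, E, G, B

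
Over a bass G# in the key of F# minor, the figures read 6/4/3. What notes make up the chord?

G#, B, C#, E

A third above G# in this key is B.
A fourth above G# in this key is C#.
A sixth above G# in this key is E.
Together with the bass G#, this spells C# minor seventh in second inversion.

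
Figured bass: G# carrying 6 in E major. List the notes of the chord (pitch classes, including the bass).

G#, B, E

The written figures 6 are shorthand for 6/3: the 3 is implied.
A third above G# in this key is B.
A sixth above G# in this key is E.
Together with the bass G#, this spells E major in first inversion.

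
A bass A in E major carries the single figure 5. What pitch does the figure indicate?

Counting 4 letter steps above A lands on E; in E major, that letter is E.

E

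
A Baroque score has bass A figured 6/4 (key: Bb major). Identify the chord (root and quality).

D minor

The figures 6/4 indicate a triad in second inversion.
In second inversion the root lies a fourth above the bass: a fourth above A in Bb major is D.
The chord tones are A, D, F, giving D minor.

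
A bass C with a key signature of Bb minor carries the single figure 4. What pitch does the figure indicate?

F

Counting 3 letter steps above C lands on F; in Bb minor, that letter is F.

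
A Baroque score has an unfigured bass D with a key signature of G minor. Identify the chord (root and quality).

D minor

An unfigured bass indicates a triad in root position.
In root position the bass is the root, so the root is D.
The chord tones are D, F, A, giving D minor.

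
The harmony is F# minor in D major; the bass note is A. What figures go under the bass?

6

A is the third of F# minor, so the chord is in first inversion.
A triad in first inversion is figured 6/3, conventionally abbreviated 6.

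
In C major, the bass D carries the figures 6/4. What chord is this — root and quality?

The figures 6/4 indicate a triad in second inversion.
In second inversion the root lies a fourth above the bass: a fourth above D in C major is G.
The chord tones are D, G, B, giving G major.

G major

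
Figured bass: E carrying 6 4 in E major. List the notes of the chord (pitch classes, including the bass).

E, A, C#

A fourth above E in this key is A.
A sixth above E in this key is C#.
Together with the bass E, this spells A major in second inversion.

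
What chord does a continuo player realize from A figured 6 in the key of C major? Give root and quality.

F major

The figures 6 indicate a triad in first inversion.
In first inversion the root lies a sixth above the bass: a sixth above A in C major is F.
The chord tones are A, C, F, giving F major.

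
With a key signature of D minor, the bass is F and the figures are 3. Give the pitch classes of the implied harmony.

The written figures 3 are shorthand for 5/3: the 5 is implied.
A third above F in this key is A.
A fifth above F in this key is C.
Together with the bass F, this spells F major in root position.

F, A, C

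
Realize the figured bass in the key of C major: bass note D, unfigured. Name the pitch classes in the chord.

An unfigured bass implies 5/3.
A third above D in this key is F.
A fifth above D in this key is A.
Together with the bass D, this spells D minor in root position.

D, F, A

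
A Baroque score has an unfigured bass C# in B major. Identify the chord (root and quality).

C# minor

An unfigured bass indicates a triad in root position.
In root position the bass is the root, so the root is C#.
The chord tones are C#, E, G#, giving C# minor.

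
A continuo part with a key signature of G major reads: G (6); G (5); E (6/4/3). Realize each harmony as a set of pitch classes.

G, B, E | G, B, D | E, G, A, C

G (6/3): G, B, E.
G (5/3): G, B, D.
E (6/4/3): E, G, A, C.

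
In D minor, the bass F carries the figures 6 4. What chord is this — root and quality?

The figures 6 4 indicate a triad in second inversion.
In second inversion the root lies a fourth above the bass: a fourth above F in D minor is Bb.
The chord tones are F, Bb, D, giving Bb major.

Bb major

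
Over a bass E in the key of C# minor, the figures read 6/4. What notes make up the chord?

A fourth above E in this key is A.
A sixth above E in this key is C#.
Together with the bass E, this spells A major in second inversion.

E, A, C#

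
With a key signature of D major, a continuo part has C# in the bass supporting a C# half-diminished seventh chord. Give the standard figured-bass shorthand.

7

C# is the root of C# half-diminished seventh, so the chord is in root position.
A seventh chord in root position is figured 7/5/3, conventionally abbreviated 7.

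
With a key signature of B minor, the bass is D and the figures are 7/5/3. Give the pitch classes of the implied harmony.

A third above D in this key is F#.
A fifth above D in this key is A.
A seventh above D in this key is C#.
Together with the bass D, this spells D major seventh in root position.

D, F#, A, C#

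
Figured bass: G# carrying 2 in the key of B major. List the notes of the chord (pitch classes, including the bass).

The written figures 2 are shorthand for 6/4/2: the 6/4 are implied.
A second above G# in this key is A#.
A fourth above G# in this key is C#.
A sixth above G# in this key is E.
Together with the bass G#, this spells A# half-diminished seventh in third inversion.

G#, A#, C#, E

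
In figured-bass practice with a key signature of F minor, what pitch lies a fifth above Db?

Counting 4 letter steps above Db lands on A; in F minor, that letter is Ab.

Ab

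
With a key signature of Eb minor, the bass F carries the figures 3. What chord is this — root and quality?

The figures 3 indicate a triad in root position.
In root position the bass is the root, so the root is F.
The chord tones are F, Ab, Cb, giving F diminished.

F diminished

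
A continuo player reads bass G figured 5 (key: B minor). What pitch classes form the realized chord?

G, B, D

The written figures 5 are shorthand for 5/3: the 3 is implied.
A third above G in this key is B.
A fifth above G in this key is D.
Together with the bass G, this spells G major in root position.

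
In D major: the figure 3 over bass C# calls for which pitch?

E

Counting 2 letter steps above C# lands on E; in D major, that letter is E.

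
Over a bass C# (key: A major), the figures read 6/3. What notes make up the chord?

A third above C# in this key is E.
A sixth above C# in this key is A.
Together with the bass C#, this spells A major in first inversion.

C#, E, A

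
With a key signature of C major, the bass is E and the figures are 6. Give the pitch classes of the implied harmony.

E, G, C

The written figures 6 are shorthand for 6/3: the 3 is implied.
A third above E in this key is G.
A sixth above E in this key is C.
Together with the bass E, this spells C major in first inversion.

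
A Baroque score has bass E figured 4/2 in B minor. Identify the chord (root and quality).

The figures 4/2 indicate a seventh chord in third inversion.
In third inversion the root lies a second above the bass: a second above E in B minor is F#.
The chord tones are E, F#, A, C#, giving F# minor seventh.

F# minor seventh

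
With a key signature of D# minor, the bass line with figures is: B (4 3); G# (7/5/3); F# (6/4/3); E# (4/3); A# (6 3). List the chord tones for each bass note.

B (6/4/3): B, D#, E#, G#.
G# (7/5/3): G#, B, D#, F#.
F# (6/4/3): F#, A#, B, D#.
E# (6/4/3): E#, G#, A#, C#.
A# (6/3): A#, C#, F#.

B, D#, E#, G# | G#, B, D#, F# | F#, A#, B, D# | E#, G#, A#, C# | A#, C#, F#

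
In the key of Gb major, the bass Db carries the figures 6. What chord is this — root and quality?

The figures 6 indicate a triad in first inversion.
In first inversion the root lies a sixth above the bass: a sixth above Db in Gb major is Bb.
The chord tones are Db, F, Bb, giving Bb minor.

Bb minor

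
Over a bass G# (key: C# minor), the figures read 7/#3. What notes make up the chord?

The written figures 7/#3 are shorthand for 7/5/3: the 5 is implied.
A third above G# in this key is B, raised to B# by the sharp.
A fifth above G# in this key is D#.
A seventh above G# in this key is F#.
Together with the bass G#, this spells G# dominant seventh in root position.

G#, B#, D#, F#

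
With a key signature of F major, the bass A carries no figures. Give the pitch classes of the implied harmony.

An unfigured bass implies 5/3.
A third above A in this key is C.
A fifth above A in this key is E.
Together with the bass A, this spells A minor in root position.

A, C, E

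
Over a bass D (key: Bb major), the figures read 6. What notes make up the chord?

D, F, Bb

The written figures 6 are shorthand for 6/3: the 3 is implied.
A third above D in this key is F.
A sixth above D in this key is Bb.
Together with the bass D, this spells Bb major in first inversion.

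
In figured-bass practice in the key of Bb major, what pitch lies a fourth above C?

F

Counting 3 letter steps above C lands on F; in Bb major, that letter is F.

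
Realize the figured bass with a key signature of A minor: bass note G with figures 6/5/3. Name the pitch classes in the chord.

A third above G in this key is B.
A fifth above G in this key is D.
A sixth above G in this key is E.
Together with the bass G, this spells E minor seventh in first inversion.

G, B, D, E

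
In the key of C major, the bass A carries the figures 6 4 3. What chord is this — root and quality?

D minor seventh

The figures 6 4 3 indicate a seventh chord in second inversion.
In second inversion the root lies a fourth above the bass: a fourth above A in C major is D.
The chord tones are A, C, D, F, giving D minor seventh.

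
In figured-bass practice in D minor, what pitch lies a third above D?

F

Counting 2 letter steps above D lands on F; in D minor, that letter is F.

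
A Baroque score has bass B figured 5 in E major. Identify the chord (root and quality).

The figures 5 indicate a triad in root position.
In root position the bass is the root, so the root is B.
The chord tones are B, D#, F#, giving B major.

B major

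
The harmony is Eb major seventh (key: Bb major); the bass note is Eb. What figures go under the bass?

7

Eb is the root of Eb major seventh, so the chord is in root position.
A seventh chord in root position is figured 7/5/3, conventionally abbreviated 7.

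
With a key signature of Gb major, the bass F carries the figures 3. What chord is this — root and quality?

F diminished

The figures 3 indicate a triad in root position.
In root position the bass is the root, so the root is F.
The chord tones are F, Ab, Cb, giving F diminished.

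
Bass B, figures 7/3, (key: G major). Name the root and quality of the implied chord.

B minor seventh

The figures 7/3 indicate a seventh chord in root position.
In root position the bass is the root, so the root is B.
The chord tones are B, D, F#, A, giving B minor seventh.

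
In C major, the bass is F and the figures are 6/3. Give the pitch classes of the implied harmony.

F, A, D

A third above F in this key is A.
A sixth above F in this key is D.
Together with the bass F, this spells D minor in first inversion.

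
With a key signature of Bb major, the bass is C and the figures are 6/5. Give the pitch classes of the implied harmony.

C, Eb, G, A

The written figures 6/5 are shorthand for 6/5/3: the 3 is implied.
A third above C in this key is Eb.
A fifth above C in this key is G.
A sixth above C in this key is A.
Together with the bass C, this spells A half-diminished seventh in first inversion.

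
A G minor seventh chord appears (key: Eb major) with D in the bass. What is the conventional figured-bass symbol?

4/3

D is the fifth of G minor seventh, so the chord is in second inversion.
A seventh chord in second inversion is figured 6/4/3, conventionally abbreviated 4/3.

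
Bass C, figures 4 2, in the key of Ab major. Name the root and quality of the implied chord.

Db major seventh

The figures 4 2 indicate a seventh chord in third inversion.
In third inversion the root lies a second above the bass: a second above C in Ab major is Db.
The chord tones are C, Db, F, Ab, giving Db major seventh.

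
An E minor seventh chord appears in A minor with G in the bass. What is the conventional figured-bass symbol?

G is the third of E minor seventh, so the chord is in first inversion.
A seventh chord in first inversion is figured 6/5/3, conventionally abbreviated 6/5.

6/5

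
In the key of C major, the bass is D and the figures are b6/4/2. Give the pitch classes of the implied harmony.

A second above D in this key is E.
A fourth above D in this key is G.
A sixth above D in this key is B, lowered to Bb by the flat.
Together with the bass D, this spells E half-diminished seventh in third inversion.

D, E, G, Bb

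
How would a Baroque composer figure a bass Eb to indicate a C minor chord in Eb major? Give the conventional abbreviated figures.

6

Eb is the third of C minor, so the chord is in first inversion.
A triad in first inversion is figured 6/3, conventionally abbreviated 6.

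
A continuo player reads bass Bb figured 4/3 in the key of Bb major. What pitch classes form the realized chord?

The written figures 4/3 are shorthand for 6/4/3: the 6 is implied.
A third above Bb in this key is D.
A fourth above Bb in this key is Eb.
A sixth above Bb in this key is G.
Together with the bass Bb, this spells Eb major seventh in second inversion.

Bb, D, Eb, G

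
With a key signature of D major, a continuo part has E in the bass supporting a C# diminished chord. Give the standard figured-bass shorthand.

6

E is the third of C# diminished, so the chord is in first inversion.
A triad in first inversion is figured 6/3, conventionally abbreviated 6.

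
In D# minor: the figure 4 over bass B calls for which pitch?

E#

Counting 3 letter steps above B lands on E; in D# minor, that letter is E#.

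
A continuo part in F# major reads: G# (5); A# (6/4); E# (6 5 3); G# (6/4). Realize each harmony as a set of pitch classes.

G# (5/3): G#, B, D#.
A# (6/4): A#, D#, F#.
E# (6/5/3): E#, G#, B, C#.
G# (6/4): G#, C#, E#.

G#, B, D# | A#, D#, F# | E#, G#, B, C# | G#, C#, E#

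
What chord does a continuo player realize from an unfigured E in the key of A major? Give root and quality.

An unfigured bass indicates a triad in root position.
In root position the bass is the root, so the root is E.
The chord tones are E, G#, B, giving E major.

E major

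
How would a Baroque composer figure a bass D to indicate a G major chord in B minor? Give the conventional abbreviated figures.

D is the fifth of G major, so the chord is in second inversion.
A triad in second inversion is figured 6/4, conventionally abbreviated 6/4.

6/4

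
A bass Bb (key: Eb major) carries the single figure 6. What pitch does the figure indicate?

G

Counting 5 letter steps above Bb lands on G; in Eb major, that letter is G.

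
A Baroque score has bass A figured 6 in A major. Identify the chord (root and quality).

F# minor

The figures 6 indicate a triad in first inversion.
In first inversion the root lies a sixth above the bass: a sixth above A in A major is F#.
The chord tones are A, C#, F#, giving F# minor.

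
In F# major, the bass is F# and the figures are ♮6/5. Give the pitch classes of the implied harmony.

F#, A#, C#, D

The written figures ♮6/5 are shorthand for 6/5/3: the 3 is implied.
A third above F# in this key is A#.
A fifth above F# in this key is C#.
A sixth above F# in this key is D#, made natural (D) by the ♮ figure.
Together with the bass F#, this spells D augmented major seventh in first inversion.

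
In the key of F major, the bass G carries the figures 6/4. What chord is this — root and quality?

The figures 6/4 indicate a triad in second inversion.
In second inversion the root lies a fourth above the bass: a fourth above G in F major is C.
The chord tones are G, C, E, giving C major.

C major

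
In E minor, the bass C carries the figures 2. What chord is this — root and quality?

The figures 2 indicate a seventh chord in third inversion.
In third inversion the root lies a second above the bass: a second above C in E minor is D.
The chord tones are C, D, F#, A, giving D dominant seventh.

D dominant seventh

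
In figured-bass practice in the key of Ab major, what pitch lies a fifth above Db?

Ab

Counting 4 letter steps above Db lands on A; in Ab major, that letter is Ab.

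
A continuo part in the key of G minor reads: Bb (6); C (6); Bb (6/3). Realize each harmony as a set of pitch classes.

Bb (6/3): Bb, D, G.
C (6/3): C, Eb, A.
Bb (6/3): Bb, D, G.

Bb, D, G | C, Eb, A | Bb, D, G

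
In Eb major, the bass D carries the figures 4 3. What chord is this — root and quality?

The figures 4 3 indicate a seventh chord in second inversion.
In second inversion the root lies a fourth above the bass: a fourth above D in Eb major is G.
The chord tones are D, F, G, Bb, giving G minor seventh.

G minor seventh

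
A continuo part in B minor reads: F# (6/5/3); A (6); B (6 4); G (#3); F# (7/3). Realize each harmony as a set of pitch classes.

F# (6/5/3): F#, A, C#, D.
A (6/3): A, C#, F#.
B (6/4): B, E, G.
G (5/#3): G, B#, D.
F# (7/5/3): F#, A, C#, E.

F#, A, C#, D | A, C#, F# | B, E, G | G, B#, D | F#, A, C#, E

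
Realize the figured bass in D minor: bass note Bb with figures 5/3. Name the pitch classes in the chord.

A third above Bb in this key is D.
A fifth above Bb in this key is F.
Together with the bass Bb, this spells Bb major in root position.

Bb, D, F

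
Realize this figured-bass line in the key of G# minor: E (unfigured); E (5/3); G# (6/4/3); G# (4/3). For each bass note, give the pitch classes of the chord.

E (5/3): E, G#, B.
E (5/3): E, G#, B.
G# (6/4/3): G#, B, C#, E.
G# (6/4/3): G#, B, C#, E.

E, G#, B | E, G#, B | G#, B, C#, E | G#, B, C#, E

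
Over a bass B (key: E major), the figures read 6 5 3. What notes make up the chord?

A third above B in this key is D#.
A fifth above B in this key is F#.
A sixth above B in this key is G#.
Together with the bass B, this spells G# minor seventh in first inversion.

B, D#, F#, G#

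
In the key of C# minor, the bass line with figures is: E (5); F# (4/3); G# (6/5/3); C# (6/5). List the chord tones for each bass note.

E (5/3): E, G#, B.
F# (6/4/3): F#, A, B, D#.
G# (6/5/3): G#, B, D#, E.
C# (6/5/3): C#, E, G#, A.

E, G#, B | F#, A, B, D# | G#, B, D#, E | C#, E, G#, A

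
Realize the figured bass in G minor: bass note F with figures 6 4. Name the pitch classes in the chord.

F, Bb, D

A fourth above F in this key is Bb.
A sixth above F in this key is D.
Together with the bass F, this spells Bb major in second inversion.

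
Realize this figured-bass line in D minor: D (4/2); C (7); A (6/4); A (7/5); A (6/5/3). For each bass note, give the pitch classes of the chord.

D, E, G, Bb | C, E, G, Bb | A, D, F | A, C, E, G | A, C, E, F

D (6/4/2): D, E, G, Bb.
C (7/5/3): C, E, G, Bb.
A (6/4): A, D, F.
A (7/5/3): A, C, E, G.
A (6/5/3): A, C, E, F.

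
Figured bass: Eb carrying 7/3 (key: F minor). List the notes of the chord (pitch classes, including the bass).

Eb, G, Bb, Db

The written figures 7/3 are shorthand for 7/5/3: the 5 is implied.
A third above Eb in this key is G.
A fifth above Eb in this key is Bb.
A seventh above Eb in this key is Db.
Together with the bass Eb, this spells Eb dominant seventh in root position.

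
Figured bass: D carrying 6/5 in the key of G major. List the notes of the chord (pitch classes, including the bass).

D, F#, A, B

The written figures 6/5 are shorthand for 6/5/3: the 3 is implied.
A third above D in this key is F#.
A fifth above D in this key is A.
A sixth above D in this key is B.
Together with the bass D, this spells B minor seventh in first inversion.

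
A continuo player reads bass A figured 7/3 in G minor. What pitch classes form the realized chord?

A, C, Eb, G

The written figures 7/3 are shorthand for 7/5/3: the 5 is implied.
A third above A in this key is C.
A fifth above A in this key is Eb.
A seventh above A in this key is G.
Together with the bass A, this spells A half-diminished seventh in root position.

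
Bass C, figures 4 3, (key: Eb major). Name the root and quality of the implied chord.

F minor seventh

The figures 4 3 indicate a seventh chord in second inversion.
In second inversion the root lies a fourth above the bass: a fourth above C in Eb major is F.
The chord tones are C, Eb, F, Ab, giving F minor seventh.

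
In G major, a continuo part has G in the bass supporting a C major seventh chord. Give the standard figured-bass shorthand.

4/3

G is the fifth of C major seventh, so the chord is in second inversion.
A seventh chord in second inversion is figured 6/4/3, conventionally abbreviated 4/3.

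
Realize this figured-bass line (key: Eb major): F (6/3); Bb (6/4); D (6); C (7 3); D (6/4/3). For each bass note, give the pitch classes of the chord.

F, Ab, D | Bb, Eb, G | D, F, Bb | C, Eb, G, Bb | D, F, G, Bb

F (6/3): F, Ab, D.
Bb (6/4): Bb, Eb, G.
D (6/3): D, F, Bb.
C (7/5/3): C, Eb, G, Bb.
D (6/4/3): D, F, G, Bb.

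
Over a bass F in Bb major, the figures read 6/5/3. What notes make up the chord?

A third above F in this key is A.
A fifth above F in this key is C.
A sixth above F in this key is D.
Together with the bass F, this spells D minor seventh in first inversion.

F, A, C, D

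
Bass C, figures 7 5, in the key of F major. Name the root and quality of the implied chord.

The figures 7 5 indicate a seventh chord in root position.
In root position the bass is the root, so the root is C.
The chord tones are C, E, G, Bb, giving C dominant seventh.

C dominant seventh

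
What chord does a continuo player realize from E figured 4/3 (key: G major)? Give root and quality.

The figures 4/3 indicate a seventh chord in second inversion.
In second inversion the root lies a fourth above the bass: a fourth above E in G major is A.
The chord tones are E, G, A, C, giving A minor seventh.

A minor seventh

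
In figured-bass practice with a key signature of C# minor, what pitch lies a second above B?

Counting 1 letter step above B lands on C; in C# minor, that letter is C#.

C#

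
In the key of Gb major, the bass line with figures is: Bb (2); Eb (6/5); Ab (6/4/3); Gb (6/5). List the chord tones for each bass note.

Bb, Cb, Eb, Gb | Eb, Gb, Bb, Cb | Ab, Cb, Db, F | Gb, Bb, Db, Eb

Bb (6/4/2): Bb, Cb, Eb, Gb.
Eb (6/5/3): Eb, Gb, Bb, Cb.
Ab (6/4/3): Ab, Cb, Db, F.
Gb (6/5/3): Gb, Bb, Db, Eb.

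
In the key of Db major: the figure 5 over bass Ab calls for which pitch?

Counting 4 letter steps above Ab lands on E; in Db major, that letter is Eb.

Eb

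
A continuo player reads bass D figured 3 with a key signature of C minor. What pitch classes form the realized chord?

D, F, Ab

The written figures 3 are shorthand for 5/3: the 5 is implied.
A third above D in this key is F.
A fifth above D in this key is Ab.
Together with the bass D, this spells D diminished in root position.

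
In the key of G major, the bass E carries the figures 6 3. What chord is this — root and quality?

The figures 6 3 indicate a triad in first inversion.
In first inversion the root lies a sixth above the bass: a sixth above E in G major is C.
The chord tones are E, G, C, giving C major.

C major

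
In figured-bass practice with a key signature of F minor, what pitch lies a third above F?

Counting 2 letter steps above F lands on A; in F minor, that letter is Ab.

Ab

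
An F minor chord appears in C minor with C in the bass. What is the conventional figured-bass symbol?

6/4

C is the fifth of F minor, so the chord is in second inversion.
A triad in second inversion is figured 6/4, conventionally abbreviated 6/4.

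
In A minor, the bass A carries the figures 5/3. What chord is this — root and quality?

A minor

The figures 5/3 indicate a triad in root position.
In root position the bass is the root, so the root is A.
The chord tones are A, C, E, giving A minor.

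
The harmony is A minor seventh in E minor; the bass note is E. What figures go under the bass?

4/3

E is the fifth of A minor seventh, so the chord is in second inversion.
A seventh chord in second inversion is figured 6/4/3, conventionally abbreviated 4/3.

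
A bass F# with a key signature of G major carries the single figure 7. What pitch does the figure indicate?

E

Counting 6 letter steps above F# lands on E; in G major, that letter is E.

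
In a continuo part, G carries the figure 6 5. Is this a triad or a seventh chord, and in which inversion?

6 5 is shorthand for 6/5/3.
Intervals of 6/5/3 above the bass form a seventh chord; the bass is the third, so this is first inversion.

seventh chord, first inversion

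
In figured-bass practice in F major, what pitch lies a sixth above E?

Counting 5 letter steps above E lands on C; in F major, that letter is C.

C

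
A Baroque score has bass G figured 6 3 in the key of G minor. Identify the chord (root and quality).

Eb major

The figures 6 3 indicate a triad in first inversion.
In first inversion the root lies a sixth above the bass: a sixth above G in G minor is Eb.
The chord tones are G, Bb, Eb, giving Eb major.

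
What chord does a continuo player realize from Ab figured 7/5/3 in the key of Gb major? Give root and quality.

Ab minor seventh

The figures 7/5/3 indicate a seventh chord in root position.
In root position the bass is the root, so the root is Ab.
The chord tones are Ab, Cb, Eb, Gb, giving Ab minor seventh.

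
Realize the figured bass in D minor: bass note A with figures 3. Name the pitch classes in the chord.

A, C, E

The written figures 3 are shorthand for 5/3: the 5 is implied.
A third above A in this key is C.
A fifth above A in this key is E.
Together with the bass A, this spells A minor in root position.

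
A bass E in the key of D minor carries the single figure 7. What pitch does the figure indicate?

D

Counting 6 letter steps above E lands on D; in D minor, that letter is D.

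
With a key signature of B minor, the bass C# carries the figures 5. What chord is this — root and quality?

The figures 5 indicate a triad in root position.
In root position the bass is the root, so the root is C#.
The chord tones are C#, E, G, giving C# diminished.

C# diminished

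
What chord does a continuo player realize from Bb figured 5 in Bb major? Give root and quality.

Bb major

The figures 5 indicate a triad in root position.
In root position the bass is the root, so the root is Bb.
The chord tones are Bb, D, F, giving Bb major.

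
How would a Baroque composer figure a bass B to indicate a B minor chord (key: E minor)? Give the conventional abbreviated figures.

no figures

B is the root of B minor, so the chord is in root position.
A triad in root position is figured 5/3, conventionally abbreviated (no figures — root-position triad).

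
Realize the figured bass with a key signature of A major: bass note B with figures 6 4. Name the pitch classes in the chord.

B, E, G#

A fourth above B in this key is E.
A sixth above B in this key is G#.
Together with the bass B, this spells E major in second inversion.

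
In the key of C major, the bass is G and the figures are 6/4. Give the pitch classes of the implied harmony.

A fourth above G in this key is C.
A sixth above G in this key is E.
Together with the bass G, this spells C major in second inversion.

G, C, E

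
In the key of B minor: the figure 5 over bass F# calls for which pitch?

C#

Counting 4 letter steps above F# lands on C; in B minor, that letter is C#.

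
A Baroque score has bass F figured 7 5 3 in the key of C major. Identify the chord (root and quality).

F major seventh

The figures 7 5 3 indicate a seventh chord in root position.
In root position the bass is the root, so the root is F.
The chord tones are F, A, C, E, giving F major seventh.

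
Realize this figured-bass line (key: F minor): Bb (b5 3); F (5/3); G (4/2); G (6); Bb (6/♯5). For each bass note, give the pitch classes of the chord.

Bb, Db, Fb | F, Ab, C | G, Ab, C, Eb | G, Bb, Eb | Bb, Db, F#, G

Bb (b5/3): Bb, Db, Fb.
F (5/3): F, Ab, C.
G (6/4/2): G, Ab, C, Eb.
G (6/3): G, Bb, Eb.
Bb (6/#5/3): Bb, Db, F#, G.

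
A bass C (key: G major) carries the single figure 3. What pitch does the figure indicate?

E

Counting 2 letter steps above C lands on E; in G major, that letter is E.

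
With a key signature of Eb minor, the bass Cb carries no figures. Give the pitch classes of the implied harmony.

Cb, Eb, Gb

An unfigured bass implies 5/3.
A third above Cb in this key is Eb.
A fifth above Cb in this key is Gb.
Together with the bass Cb, this spells Cb major in root position.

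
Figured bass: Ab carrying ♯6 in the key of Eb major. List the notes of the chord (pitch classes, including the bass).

The written figures ♯6 are shorthand for 6/3: the 3 is implied.
A third above Ab in this key is C.
A sixth above Ab in this key is F, raised to F# by the sharp.

Ab, C, F#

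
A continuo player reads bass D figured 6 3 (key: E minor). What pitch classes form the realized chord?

D, F#, B

A third above D in this key is F#.
A sixth above D in this key is B.
Together with the bass D, this spells B minor in first inversion.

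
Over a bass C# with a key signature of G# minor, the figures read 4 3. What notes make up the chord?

The written figures 4 3 are shorthand for 6/4/3: the 6 is implied.
A third above C# in this key is E.
A fourth above C# in this key is F#.
A sixth above C# in this key is A#.
Together with the bass C#, this spells F# dominant seventh in second inversion.

C#, E, F#, A#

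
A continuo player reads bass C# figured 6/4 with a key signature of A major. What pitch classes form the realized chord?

A fourth above C# in this key is F#.
A sixth above C# in this key is A.
Together with the bass C#, this spells F# minor in second inversion.

C#, F#, A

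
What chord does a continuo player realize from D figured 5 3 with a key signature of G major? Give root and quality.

D major

The figures 5 3 indicate a triad in root position.
In root position the bass is the root, so the root is D.
The chord tones are D, F#, A, giving D major.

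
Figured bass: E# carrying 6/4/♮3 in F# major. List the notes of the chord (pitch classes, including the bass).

A third above E# in this key is G#, made natural (G) by the ♮ figure.
A fourth above E# in this key is A#.
A sixth above E# in this key is C#.

E#, G, A#, C#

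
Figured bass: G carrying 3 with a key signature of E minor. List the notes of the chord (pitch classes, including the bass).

G, B, D

The written figures 3 are shorthand for 5/3: the 5 is implied.
A third above G in this key is B.
A fifth above G in this key is D.
Together with the bass G, this spells G major in root position.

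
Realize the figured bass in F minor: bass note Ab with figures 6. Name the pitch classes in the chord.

Ab, C, F

The written figures 6 are shorthand for 6/3: the 3 is implied.
A third above Ab in this key is C.
A sixth above Ab in this key is F.
Together with the bass Ab, this spells F minor in first inversion.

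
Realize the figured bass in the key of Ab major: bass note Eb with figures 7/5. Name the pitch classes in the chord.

Eb, G, Bb, Db

The written figures 7/5 are shorthand for 7/5/3: the 3 is implied.
A third above Eb in this key is G.
A fifth above Eb in this key is Bb.
A seventh above Eb in this key is Db.
Together with the bass Eb, this spells Eb dominant seventh in root position.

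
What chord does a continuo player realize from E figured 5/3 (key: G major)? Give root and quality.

The figures 5/3 indicate a triad in root position.
In root position the bass is the root, so the root is E.
The chord tones are E, G, B, giving E minor.

E minor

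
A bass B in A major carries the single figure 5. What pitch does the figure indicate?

Counting 4 letter steps above B lands on F; in A major, that letter is F#.

F#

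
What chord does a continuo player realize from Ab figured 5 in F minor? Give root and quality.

The figures 5 indicate a triad in root position.
In root position the bass is the root, so the root is Ab.
The chord tones are Ab, C, Eb, giving Ab major.

Ab major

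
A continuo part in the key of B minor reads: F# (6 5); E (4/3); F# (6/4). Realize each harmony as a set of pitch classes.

F# (6/5/3): F#, A, C#, D.
E (6/4/3): E, G, A, C#.
F# (6/4): F#, B, D.

F#, A, C#, D | E, G, A, C# | F#, B, D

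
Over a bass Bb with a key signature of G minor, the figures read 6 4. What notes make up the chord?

Bb, Eb, G

A fourth above Bb in this key is Eb.
A sixth above Bb in this key is G.
Together with the bass Bb, this spells Eb major in second inversion.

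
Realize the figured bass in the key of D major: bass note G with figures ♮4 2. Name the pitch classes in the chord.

The written figures ♮4 2 are shorthand for 6/4/2: the 6 is implied.
A second above G in this key is A.
A fourth above G in this key is C#, made natural (C) by the ♮ figure.
A sixth above G in this key is E.
Together with the bass G, this spells A minor seventh in third inversion.

G, A, C, E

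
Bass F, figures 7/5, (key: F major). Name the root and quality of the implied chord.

The figures 7/5 indicate a seventh chord in root position.
In root position the bass is the root, so the root is F.
The chord tones are F, A, C, E, giving F major seventh.

F major seventh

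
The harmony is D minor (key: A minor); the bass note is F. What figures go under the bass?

F is the third of D minor, so the chord is in first inversion.
A triad in first inversion is figured 6/3, conventionally abbreviated 6.

6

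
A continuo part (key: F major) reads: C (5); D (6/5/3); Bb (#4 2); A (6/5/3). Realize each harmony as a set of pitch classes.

C (5/3): C, E, G.
D (6/5/3): D, F, A, Bb.
Bb (6/#4/2): Bb, C, E#, G.
A (6/5/3): A, C, E, F.

C, E, G | D, F, A, Bb | Bb, C, E#, G | A, C, E, F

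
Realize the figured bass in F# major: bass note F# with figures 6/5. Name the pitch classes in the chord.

F#, A#, C#, D#

The written figures 6/5 are shorthand for 6/5/3: the 3 is implied.
A third above F# in this key is A#.
A fifth above F# in this key is C#.
A sixth above F# in this key is D#.
Together with the bass F#, this spells D# minor seventh in first inversion.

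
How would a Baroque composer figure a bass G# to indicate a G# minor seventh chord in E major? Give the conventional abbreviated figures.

7

G# is the root of G# minor seventh, so the chord is in root position.
A seventh chord in root position is figured 7/5/3, conventionally abbreviated 7.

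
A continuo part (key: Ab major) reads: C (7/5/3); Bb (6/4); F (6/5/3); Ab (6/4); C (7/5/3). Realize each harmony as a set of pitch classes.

C, Eb, G, Bb | Bb, Eb, G | F, Ab, C, Db | Ab, Db, F | C, Eb, G, Bb

C (7/5/3): C, Eb, G, Bb.
Bb (6/4): Bb, Eb, G.
F (6/5/3): F, Ab, C, Db.
Ab (6/4): Ab, Db, F.
C (7/5/3): C, Eb, G, Bb.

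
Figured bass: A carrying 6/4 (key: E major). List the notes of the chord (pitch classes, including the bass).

A, D#, F#

A fourth above A in this key is D#.
A sixth above A in this key is F#.
Together with the bass A, this spells D# diminished in second inversion.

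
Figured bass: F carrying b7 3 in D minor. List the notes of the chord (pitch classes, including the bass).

F, A, C, Eb

The written figures b7 3 are shorthand for 7/5/3: the 5 is implied.
A third above F in this key is A.
A fifth above F in this key is C.
A seventh above F in this key is E, lowered to Eb by the flat.
Together with the bass F, this spells F dominant seventh in root position.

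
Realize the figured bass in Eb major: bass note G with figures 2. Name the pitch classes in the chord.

G, Ab, C, Eb

The written figures 2 are shorthand for 6/4/2: the 6/4 are implied.
A second above G in this key is Ab.
A fourth above G in this key is C.
A sixth above G in this key is Eb.
Together with the bass G, this spells Ab major seventh in third inversion.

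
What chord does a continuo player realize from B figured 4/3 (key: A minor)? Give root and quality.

The figures 4/3 indicate a seventh chord in second inversion.
In second inversion the root lies a fourth above the bass: a fourth above B in A minor is E.
The chord tones are B, D, E, G, giving E minor seventh.

E minor seventh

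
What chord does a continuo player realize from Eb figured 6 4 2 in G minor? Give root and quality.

F dominant seventh

The figures 6 4 2 indicate a seventh chord in third inversion.
In third inversion the root lies a second above the bass: a second above Eb in G minor is F.
The chord tones are Eb, F, A, C, giving F dominant seventh.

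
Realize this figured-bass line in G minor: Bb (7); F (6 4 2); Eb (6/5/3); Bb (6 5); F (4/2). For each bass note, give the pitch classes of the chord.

Bb, D, F, A | F, G, Bb, D | Eb, G, Bb, C | Bb, D, F, G | F, G, Bb, D

Bb (7/5/3): Bb, D, F, A.
F (6/4/2): F, G, Bb, D.
Eb (6/5/3): Eb, G, Bb, C.
Bb (6/5/3): Bb, D, F, G.
F (6/4/2): F, G, Bb, D.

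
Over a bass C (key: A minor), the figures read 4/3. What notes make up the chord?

The written figures 4/3 are shorthand for 6/4/3: the 6 is implied.
A third above C in this key is E.
A fourth above C in this key is F.
A sixth above C in this key is A.
Together with the bass C, this spells F major seventh in second inversion.

C, E, F, A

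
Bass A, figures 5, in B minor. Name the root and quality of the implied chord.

The figures 5 indicate a triad in root position.
In root position the bass is the root, so the root is A.
The chord tones are A, C#, E, giving A major.

A major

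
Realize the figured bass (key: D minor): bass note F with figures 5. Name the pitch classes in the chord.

The written figures 5 are shorthand for 5/3: the 3 is implied.
A third above F in this key is A.
A fifth above F in this key is C.
Together with the bass F, this spells F major in root position.

F, A, C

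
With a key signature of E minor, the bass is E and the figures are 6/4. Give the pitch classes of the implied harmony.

E, A, C

A fourth above E in this key is A.
A sixth above E in this key is C.
Together with the bass E, this spells A minor in second inversion.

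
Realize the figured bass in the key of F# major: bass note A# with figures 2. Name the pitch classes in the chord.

A#, B, D#, F#

The written figures 2 are shorthand for 6/4/2: the 6/4 are implied.
A second above A# in this key is B.
A fourth above A# in this key is D#.
A sixth above A# in this key is F#.
Together with the bass A#, this spells B major seventh in third inversion.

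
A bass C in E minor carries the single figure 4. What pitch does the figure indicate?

F#

Counting 3 letter steps above C lands on F; in E minor, that letter is F#.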